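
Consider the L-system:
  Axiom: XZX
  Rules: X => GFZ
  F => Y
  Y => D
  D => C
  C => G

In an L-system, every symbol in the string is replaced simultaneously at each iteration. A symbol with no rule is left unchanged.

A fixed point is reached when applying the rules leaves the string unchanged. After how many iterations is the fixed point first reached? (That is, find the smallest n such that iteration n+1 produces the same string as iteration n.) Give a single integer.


Answer: 5

Derivation:
Step 0: XZX
Step 1: GFZZGFZ
Step 2: GYZZGYZ
Step 3: GDZZGDZ
Step 4: GCZZGCZ
Step 5: GGZZGGZ
Step 6: GGZZGGZ  (unchanged — fixed point at step 5)


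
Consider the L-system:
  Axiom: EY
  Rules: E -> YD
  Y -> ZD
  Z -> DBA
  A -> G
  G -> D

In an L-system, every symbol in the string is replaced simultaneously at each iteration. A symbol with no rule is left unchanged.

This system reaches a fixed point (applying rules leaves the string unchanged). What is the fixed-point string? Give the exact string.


Answer: DBDDDDBDD

Derivation:
Step 0: EY
Step 1: YDZD
Step 2: ZDDDBAD
Step 3: DBADDDBGD
Step 4: DBGDDDBDD
Step 5: DBDDDDBDD
Step 6: DBDDDDBDD  (unchanged — fixed point at step 5)


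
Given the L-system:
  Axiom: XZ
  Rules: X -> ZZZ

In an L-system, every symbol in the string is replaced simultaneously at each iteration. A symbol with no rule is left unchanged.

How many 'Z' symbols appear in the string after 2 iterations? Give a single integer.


Step 0: XZ  (1 'Z')
Step 1: ZZZZ  (4 'Z')
Step 2: ZZZZ  (4 'Z')

Answer: 4


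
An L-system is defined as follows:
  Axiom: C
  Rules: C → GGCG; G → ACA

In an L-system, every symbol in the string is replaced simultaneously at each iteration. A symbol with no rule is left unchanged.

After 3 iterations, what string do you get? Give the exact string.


Step 0: C
Step 1: GGCG
Step 2: ACAACAGGCGACA
Step 3: AGGCGAAGGCGAACAACAGGCGACAAGGCGA

Answer: AGGCGAAGGCGAACAACAGGCGACAAGGCGA


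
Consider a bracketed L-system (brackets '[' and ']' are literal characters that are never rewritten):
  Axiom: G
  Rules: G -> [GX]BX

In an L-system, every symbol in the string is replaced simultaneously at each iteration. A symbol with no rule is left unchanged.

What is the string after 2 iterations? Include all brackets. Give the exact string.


Answer: [[GX]BXX]BX

Derivation:
Step 0: G
Step 1: [GX]BX
Step 2: [[GX]BXX]BX


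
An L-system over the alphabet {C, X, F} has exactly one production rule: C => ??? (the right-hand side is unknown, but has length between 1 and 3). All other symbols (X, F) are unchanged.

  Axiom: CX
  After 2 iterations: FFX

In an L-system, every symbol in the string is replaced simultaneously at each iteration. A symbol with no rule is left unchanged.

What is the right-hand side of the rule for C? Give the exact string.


Trying C => FF:
  Step 0: CX
  Step 1: FFX
  Step 2: FFX
Matches the given result.

Answer: FF


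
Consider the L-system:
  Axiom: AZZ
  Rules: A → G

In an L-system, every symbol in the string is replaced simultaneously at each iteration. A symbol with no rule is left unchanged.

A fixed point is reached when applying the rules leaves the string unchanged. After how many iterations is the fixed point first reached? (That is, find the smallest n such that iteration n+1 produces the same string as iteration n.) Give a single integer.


Answer: 1

Derivation:
Step 0: AZZ
Step 1: GZZ
Step 2: GZZ  (unchanged — fixed point at step 1)


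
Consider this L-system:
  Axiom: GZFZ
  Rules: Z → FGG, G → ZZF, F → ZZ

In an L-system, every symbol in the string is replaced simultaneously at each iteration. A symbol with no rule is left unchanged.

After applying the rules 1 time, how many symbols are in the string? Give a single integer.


Step 0: length = 4
Step 1: length = 11

Answer: 11


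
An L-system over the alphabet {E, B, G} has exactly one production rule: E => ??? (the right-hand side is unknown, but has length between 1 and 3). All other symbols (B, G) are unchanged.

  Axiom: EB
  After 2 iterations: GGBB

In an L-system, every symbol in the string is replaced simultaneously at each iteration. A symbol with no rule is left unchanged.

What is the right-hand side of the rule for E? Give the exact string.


Answer: GGB

Derivation:
Trying E => GGB:
  Step 0: EB
  Step 1: GGBB
  Step 2: GGBB
Matches the given result.


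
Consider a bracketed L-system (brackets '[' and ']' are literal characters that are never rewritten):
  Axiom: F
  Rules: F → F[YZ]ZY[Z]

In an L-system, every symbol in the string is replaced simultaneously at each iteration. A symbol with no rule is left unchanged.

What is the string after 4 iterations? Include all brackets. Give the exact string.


Step 0: F
Step 1: F[YZ]ZY[Z]
Step 2: F[YZ]ZY[Z][YZ]ZY[Z]
Step 3: F[YZ]ZY[Z][YZ]ZY[Z][YZ]ZY[Z]
Step 4: F[YZ]ZY[Z][YZ]ZY[Z][YZ]ZY[Z][YZ]ZY[Z]

Answer: F[YZ]ZY[Z][YZ]ZY[Z][YZ]ZY[Z][YZ]ZY[Z]


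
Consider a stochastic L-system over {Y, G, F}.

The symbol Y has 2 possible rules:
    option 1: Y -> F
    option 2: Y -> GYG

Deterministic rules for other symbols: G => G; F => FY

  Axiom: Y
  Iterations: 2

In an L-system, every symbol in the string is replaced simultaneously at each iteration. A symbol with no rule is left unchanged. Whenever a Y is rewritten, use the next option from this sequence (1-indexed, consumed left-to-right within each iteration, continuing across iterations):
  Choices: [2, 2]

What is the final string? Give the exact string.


Answer: GGYGG

Derivation:
Step 0: Y
Step 1: GYG  (used choices [2])
Step 2: GGYGG  (used choices [2])


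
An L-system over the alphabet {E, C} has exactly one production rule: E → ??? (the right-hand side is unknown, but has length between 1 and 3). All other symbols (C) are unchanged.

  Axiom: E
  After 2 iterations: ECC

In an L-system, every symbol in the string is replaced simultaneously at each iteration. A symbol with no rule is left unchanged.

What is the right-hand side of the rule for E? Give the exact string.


Answer: EC

Derivation:
Trying E → EC:
  Step 0: E
  Step 1: EC
  Step 2: ECC
Matches the given result.


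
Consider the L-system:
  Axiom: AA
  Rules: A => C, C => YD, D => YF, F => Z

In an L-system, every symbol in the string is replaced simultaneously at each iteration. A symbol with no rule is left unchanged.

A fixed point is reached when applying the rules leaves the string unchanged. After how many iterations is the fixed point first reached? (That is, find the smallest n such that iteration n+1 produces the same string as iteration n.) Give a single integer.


Step 0: AA
Step 1: CC
Step 2: YDYD
Step 3: YYFYYF
Step 4: YYZYYZ
Step 5: YYZYYZ  (unchanged — fixed point at step 4)

Answer: 4


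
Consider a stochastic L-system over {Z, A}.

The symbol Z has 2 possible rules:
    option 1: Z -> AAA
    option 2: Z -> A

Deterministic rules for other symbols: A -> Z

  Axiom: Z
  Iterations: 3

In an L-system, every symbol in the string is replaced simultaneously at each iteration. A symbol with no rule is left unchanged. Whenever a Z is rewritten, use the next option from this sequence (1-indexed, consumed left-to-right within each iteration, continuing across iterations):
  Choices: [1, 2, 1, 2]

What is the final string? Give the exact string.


Answer: AAAAA

Derivation:
Step 0: Z
Step 1: AAA  (used choices [1])
Step 2: ZZZ  (used choices [])
Step 3: AAAAA  (used choices [2, 1, 2])


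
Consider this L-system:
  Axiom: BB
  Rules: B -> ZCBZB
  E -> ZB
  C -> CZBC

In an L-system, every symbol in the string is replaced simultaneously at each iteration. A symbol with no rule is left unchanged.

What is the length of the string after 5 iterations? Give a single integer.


Answer: 854

Derivation:
Step 0: length = 2
Step 1: length = 10
Step 2: length = 32
Step 3: length = 96
Step 4: length = 286
Step 5: length = 854


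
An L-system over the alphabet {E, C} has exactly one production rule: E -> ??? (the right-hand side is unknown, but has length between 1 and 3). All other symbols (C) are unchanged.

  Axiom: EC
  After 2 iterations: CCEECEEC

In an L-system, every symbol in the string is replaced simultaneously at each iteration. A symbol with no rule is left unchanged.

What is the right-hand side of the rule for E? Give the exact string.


Answer: CEE

Derivation:
Trying E -> CEE:
  Step 0: EC
  Step 1: CEEC
  Step 2: CCEECEEC
Matches the given result.


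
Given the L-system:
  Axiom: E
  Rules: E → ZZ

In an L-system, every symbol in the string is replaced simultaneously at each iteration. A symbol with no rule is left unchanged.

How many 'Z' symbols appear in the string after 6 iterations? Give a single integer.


Answer: 2

Derivation:
Step 0: E  (0 'Z')
Step 1: ZZ  (2 'Z')
Step 2: ZZ  (2 'Z')
Step 3: ZZ  (2 'Z')
Step 4: ZZ  (2 'Z')
Step 5: ZZ  (2 'Z')
Step 6: ZZ  (2 'Z')


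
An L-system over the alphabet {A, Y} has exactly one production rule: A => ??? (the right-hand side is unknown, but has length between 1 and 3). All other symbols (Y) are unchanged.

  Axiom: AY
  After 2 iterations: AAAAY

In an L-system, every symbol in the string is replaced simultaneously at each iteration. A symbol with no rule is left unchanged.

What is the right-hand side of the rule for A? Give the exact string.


Trying A => AA:
  Step 0: AY
  Step 1: AAY
  Step 2: AAAAY
Matches the given result.

Answer: AA


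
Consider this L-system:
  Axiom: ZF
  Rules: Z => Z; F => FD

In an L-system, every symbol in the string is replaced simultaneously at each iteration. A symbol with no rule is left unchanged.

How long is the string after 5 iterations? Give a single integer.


Step 0: length = 2
Step 1: length = 3
Step 2: length = 4
Step 3: length = 5
Step 4: length = 6
Step 5: length = 7

Answer: 7


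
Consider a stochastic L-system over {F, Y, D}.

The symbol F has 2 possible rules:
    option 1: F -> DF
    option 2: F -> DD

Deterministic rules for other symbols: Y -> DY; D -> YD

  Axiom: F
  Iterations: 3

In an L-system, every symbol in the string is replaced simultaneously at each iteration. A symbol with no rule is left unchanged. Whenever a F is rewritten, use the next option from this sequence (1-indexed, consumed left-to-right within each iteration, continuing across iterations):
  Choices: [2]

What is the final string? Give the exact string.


Answer: DYYDDYYD

Derivation:
Step 0: F
Step 1: DD  (used choices [2])
Step 2: YDYD  (used choices [])
Step 3: DYYDDYYD  (used choices [])


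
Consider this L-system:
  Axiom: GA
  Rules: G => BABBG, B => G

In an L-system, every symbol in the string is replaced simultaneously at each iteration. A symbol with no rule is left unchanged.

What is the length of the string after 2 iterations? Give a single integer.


Step 0: length = 2
Step 1: length = 6
Step 2: length = 10

Answer: 10


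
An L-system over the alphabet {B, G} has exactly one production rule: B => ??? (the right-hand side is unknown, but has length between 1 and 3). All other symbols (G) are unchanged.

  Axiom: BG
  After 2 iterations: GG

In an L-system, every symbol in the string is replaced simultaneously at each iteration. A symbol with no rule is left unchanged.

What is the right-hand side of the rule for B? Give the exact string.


Trying B => G:
  Step 0: BG
  Step 1: GG
  Step 2: GG
Matches the given result.

Answer: G


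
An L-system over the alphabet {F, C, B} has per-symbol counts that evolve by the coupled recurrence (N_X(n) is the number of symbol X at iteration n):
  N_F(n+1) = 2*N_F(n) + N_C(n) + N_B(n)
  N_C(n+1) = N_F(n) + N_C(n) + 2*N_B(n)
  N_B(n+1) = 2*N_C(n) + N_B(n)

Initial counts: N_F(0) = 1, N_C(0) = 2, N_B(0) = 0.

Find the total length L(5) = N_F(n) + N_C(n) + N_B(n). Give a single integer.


Step 0: N_F=1, N_C=2, N_B=0, L=3
Step 1: N_F=4, N_C=3, N_B=4, L=11
Step 2: N_F=15, N_C=15, N_B=10, L=40
Step 3: N_F=55, N_C=50, N_B=40, L=145
Step 4: N_F=200, N_C=185, N_B=140, L=525
Step 5: N_F=725, N_C=665, N_B=510, L=1900

Answer: 1900


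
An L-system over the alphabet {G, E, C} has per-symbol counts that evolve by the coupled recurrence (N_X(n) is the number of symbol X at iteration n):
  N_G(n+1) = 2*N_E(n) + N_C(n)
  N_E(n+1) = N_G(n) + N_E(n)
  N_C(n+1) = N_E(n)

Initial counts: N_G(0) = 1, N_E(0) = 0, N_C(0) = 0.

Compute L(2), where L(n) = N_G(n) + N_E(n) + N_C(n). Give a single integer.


Answer: 4

Derivation:
Step 0: N_G=1, N_E=0, N_C=0, L=1
Step 1: N_G=0, N_E=1, N_C=0, L=1
Step 2: N_G=2, N_E=1, N_C=1, L=4


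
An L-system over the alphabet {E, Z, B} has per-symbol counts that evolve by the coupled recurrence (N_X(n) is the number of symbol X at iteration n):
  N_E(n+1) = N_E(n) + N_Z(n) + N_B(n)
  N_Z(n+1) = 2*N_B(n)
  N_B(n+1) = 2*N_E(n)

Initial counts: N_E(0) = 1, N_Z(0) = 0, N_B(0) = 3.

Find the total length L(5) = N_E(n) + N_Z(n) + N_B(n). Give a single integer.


Answer: 384

Derivation:
Step 0: N_E=1, N_Z=0, N_B=3, L=4
Step 1: N_E=4, N_Z=6, N_B=2, L=12
Step 2: N_E=12, N_Z=4, N_B=8, L=24
Step 3: N_E=24, N_Z=16, N_B=24, L=64
Step 4: N_E=64, N_Z=48, N_B=48, L=160
Step 5: N_E=160, N_Z=96, N_B=128, L=384


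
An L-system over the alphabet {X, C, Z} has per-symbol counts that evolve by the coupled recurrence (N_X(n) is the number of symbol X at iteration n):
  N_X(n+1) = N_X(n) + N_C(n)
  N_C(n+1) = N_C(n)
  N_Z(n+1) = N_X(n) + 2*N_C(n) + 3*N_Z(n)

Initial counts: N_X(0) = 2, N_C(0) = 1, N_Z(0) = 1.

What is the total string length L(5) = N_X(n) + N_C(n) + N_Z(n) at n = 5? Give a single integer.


Step 0: N_X=2, N_C=1, N_Z=1, L=4
Step 1: N_X=3, N_C=1, N_Z=7, L=11
Step 2: N_X=4, N_C=1, N_Z=26, L=31
Step 3: N_X=5, N_C=1, N_Z=84, L=90
Step 4: N_X=6, N_C=1, N_Z=259, L=266
Step 5: N_X=7, N_C=1, N_Z=785, L=793

Answer: 793


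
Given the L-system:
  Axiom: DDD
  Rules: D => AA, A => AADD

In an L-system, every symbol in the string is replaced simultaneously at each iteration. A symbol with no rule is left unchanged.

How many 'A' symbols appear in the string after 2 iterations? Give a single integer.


Answer: 12

Derivation:
Step 0: DDD  (0 'A')
Step 1: AAAAAA  (6 'A')
Step 2: AADDAADDAADDAADDAADDAADD  (12 'A')


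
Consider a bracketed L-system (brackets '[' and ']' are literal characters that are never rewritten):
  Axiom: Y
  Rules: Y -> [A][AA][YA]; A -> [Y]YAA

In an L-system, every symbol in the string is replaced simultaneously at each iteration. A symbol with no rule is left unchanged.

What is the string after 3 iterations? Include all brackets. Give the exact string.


Step 0: Y
Step 1: [A][AA][YA]
Step 2: [[Y]YAA][[Y]YAA[Y]YAA][[A][AA][YA][Y]YAA]
Step 3: [[[A][AA][YA]][A][AA][YA][Y]YAA[Y]YAA][[[A][AA][YA]][A][AA][YA][Y]YAA[Y]YAA[[A][AA][YA]][A][AA][YA][Y]YAA[Y]YAA][[[Y]YAA][[Y]YAA[Y]YAA][[A][AA][YA][Y]YAA][[A][AA][YA]][A][AA][YA][Y]YAA[Y]YAA]

Answer: [[[A][AA][YA]][A][AA][YA][Y]YAA[Y]YAA][[[A][AA][YA]][A][AA][YA][Y]YAA[Y]YAA[[A][AA][YA]][A][AA][YA][Y]YAA[Y]YAA][[[Y]YAA][[Y]YAA[Y]YAA][[A][AA][YA][Y]YAA][[A][AA][YA]][A][AA][YA][Y]YAA[Y]YAA]


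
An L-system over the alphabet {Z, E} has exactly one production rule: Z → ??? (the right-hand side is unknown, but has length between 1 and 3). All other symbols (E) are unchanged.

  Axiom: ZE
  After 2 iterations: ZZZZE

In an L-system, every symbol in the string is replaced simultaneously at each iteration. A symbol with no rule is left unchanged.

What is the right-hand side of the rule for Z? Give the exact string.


Answer: ZZ

Derivation:
Trying Z → ZZ:
  Step 0: ZE
  Step 1: ZZE
  Step 2: ZZZZE
Matches the given result.


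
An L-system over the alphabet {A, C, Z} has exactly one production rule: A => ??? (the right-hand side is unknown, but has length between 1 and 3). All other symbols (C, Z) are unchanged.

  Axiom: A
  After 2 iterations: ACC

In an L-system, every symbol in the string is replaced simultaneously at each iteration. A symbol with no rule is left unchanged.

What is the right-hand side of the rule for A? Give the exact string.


Answer: AC

Derivation:
Trying A => AC:
  Step 0: A
  Step 1: AC
  Step 2: ACC
Matches the given result.


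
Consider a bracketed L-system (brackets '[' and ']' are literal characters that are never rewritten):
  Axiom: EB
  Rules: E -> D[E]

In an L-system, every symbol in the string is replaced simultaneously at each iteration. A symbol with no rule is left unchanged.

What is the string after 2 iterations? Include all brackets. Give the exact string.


Step 0: EB
Step 1: D[E]B
Step 2: D[D[E]]B

Answer: D[D[E]]B


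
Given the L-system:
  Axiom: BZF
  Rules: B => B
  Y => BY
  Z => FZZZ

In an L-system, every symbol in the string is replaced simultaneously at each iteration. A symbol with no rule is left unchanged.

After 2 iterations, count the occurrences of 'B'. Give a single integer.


Step 0: BZF  (1 'B')
Step 1: BFZZZF  (1 'B')
Step 2: BFFZZZFZZZFZZZF  (1 'B')

Answer: 1


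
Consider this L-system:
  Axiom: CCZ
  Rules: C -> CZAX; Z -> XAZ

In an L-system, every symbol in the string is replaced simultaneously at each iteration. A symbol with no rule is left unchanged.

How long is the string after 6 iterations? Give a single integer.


Answer: 111

Derivation:
Step 0: length = 3
Step 1: length = 11
Step 2: length = 23
Step 3: length = 39
Step 4: length = 59
Step 5: length = 83
Step 6: length = 111


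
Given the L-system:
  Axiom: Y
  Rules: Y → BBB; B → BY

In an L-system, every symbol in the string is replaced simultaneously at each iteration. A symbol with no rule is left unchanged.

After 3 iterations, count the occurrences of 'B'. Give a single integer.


Step 0: Y  (0 'B')
Step 1: BBB  (3 'B')
Step 2: BYBYBY  (3 'B')
Step 3: BYBBBBYBBBBYBBB  (12 'B')

Answer: 12


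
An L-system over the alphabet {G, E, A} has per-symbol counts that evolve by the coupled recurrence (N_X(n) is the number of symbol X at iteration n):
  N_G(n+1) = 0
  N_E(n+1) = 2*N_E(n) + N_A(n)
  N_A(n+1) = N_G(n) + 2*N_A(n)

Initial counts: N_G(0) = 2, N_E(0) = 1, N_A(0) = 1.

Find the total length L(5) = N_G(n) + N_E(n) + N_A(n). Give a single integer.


Step 0: N_G=2, N_E=1, N_A=1, L=4
Step 1: N_G=0, N_E=3, N_A=4, L=7
Step 2: N_G=0, N_E=10, N_A=8, L=18
Step 3: N_G=0, N_E=28, N_A=16, L=44
Step 4: N_G=0, N_E=72, N_A=32, L=104
Step 5: N_G=0, N_E=176, N_A=64, L=240

Answer: 240


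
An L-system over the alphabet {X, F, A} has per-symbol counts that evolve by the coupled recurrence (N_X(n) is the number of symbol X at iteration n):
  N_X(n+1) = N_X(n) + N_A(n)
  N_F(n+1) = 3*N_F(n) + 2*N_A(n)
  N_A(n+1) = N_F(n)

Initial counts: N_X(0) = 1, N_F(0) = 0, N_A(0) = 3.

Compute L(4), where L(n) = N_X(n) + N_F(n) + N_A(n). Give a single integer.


Answer: 328

Derivation:
Step 0: N_X=1, N_F=0, N_A=3, L=4
Step 1: N_X=4, N_F=6, N_A=0, L=10
Step 2: N_X=4, N_F=18, N_A=6, L=28
Step 3: N_X=10, N_F=66, N_A=18, L=94
Step 4: N_X=28, N_F=234, N_A=66, L=328


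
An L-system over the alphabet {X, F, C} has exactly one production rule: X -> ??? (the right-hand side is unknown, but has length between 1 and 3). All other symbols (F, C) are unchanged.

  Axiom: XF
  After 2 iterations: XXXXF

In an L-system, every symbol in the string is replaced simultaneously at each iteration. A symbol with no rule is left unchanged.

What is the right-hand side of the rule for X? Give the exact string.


Trying X -> XX:
  Step 0: XF
  Step 1: XXF
  Step 2: XXXXF
Matches the given result.

Answer: XX


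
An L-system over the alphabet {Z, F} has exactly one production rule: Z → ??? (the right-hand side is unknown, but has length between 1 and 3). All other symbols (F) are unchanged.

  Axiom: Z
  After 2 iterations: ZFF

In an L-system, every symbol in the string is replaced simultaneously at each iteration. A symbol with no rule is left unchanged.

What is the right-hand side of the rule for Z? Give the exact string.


Trying Z → ZF:
  Step 0: Z
  Step 1: ZF
  Step 2: ZFF
Matches the given result.

Answer: ZF


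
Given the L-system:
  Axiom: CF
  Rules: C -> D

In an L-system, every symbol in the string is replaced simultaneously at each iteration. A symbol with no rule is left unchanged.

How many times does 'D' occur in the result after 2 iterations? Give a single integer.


Answer: 1

Derivation:
Step 0: CF  (0 'D')
Step 1: DF  (1 'D')
Step 2: DF  (1 'D')


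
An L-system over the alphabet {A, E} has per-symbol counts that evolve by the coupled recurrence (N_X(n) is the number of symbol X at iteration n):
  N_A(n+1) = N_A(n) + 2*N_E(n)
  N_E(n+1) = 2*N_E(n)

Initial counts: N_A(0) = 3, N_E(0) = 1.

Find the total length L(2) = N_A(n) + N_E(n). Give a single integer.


Step 0: N_A=3, N_E=1, L=4
Step 1: N_A=5, N_E=2, L=7
Step 2: N_A=9, N_E=4, L=13

Answer: 13


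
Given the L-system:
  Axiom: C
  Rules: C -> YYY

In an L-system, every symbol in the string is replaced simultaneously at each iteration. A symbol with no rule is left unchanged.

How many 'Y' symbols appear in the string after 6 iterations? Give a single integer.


Answer: 3

Derivation:
Step 0: C  (0 'Y')
Step 1: YYY  (3 'Y')
Step 2: YYY  (3 'Y')
Step 3: YYY  (3 'Y')
Step 4: YYY  (3 'Y')
Step 5: YYY  (3 'Y')
Step 6: YYY  (3 'Y')


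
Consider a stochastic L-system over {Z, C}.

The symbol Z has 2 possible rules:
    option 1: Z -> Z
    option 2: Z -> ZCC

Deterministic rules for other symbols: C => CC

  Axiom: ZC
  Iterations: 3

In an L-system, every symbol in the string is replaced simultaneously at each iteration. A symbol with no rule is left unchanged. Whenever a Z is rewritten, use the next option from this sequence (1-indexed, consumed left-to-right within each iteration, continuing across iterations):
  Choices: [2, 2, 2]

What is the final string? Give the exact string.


Step 0: ZC
Step 1: ZCCCC  (used choices [2])
Step 2: ZCCCCCCCCCC  (used choices [2])
Step 3: ZCCCCCCCCCCCCCCCCCCCCCC  (used choices [2])

Answer: ZCCCCCCCCCCCCCCCCCCCCCC


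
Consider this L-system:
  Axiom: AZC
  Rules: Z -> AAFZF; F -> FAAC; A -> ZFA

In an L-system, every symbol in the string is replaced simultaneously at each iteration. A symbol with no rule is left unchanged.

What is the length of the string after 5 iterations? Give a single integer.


Step 0: length = 3
Step 1: length = 9
Step 2: length = 32
Step 3: length = 108
Step 4: length = 365
Step 5: length = 1235

Answer: 1235


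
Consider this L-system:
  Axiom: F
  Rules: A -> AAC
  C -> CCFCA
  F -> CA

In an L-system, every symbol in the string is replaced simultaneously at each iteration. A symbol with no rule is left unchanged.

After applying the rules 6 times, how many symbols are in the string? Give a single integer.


Answer: 1850

Derivation:
Step 0: length = 1
Step 1: length = 2
Step 2: length = 8
Step 3: length = 31
Step 4: length = 121
Step 5: length = 473
Step 6: length = 1850


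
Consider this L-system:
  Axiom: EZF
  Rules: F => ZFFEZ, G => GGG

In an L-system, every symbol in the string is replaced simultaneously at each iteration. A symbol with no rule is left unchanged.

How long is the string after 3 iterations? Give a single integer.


Answer: 31

Derivation:
Step 0: length = 3
Step 1: length = 7
Step 2: length = 15
Step 3: length = 31


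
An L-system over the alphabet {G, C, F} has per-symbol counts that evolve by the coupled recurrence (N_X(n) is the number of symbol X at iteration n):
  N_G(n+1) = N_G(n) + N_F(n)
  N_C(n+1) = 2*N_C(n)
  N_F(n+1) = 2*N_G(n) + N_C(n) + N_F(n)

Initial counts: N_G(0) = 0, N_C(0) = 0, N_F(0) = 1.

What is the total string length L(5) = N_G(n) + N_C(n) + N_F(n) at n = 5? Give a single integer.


Step 0: N_G=0, N_C=0, N_F=1, L=1
Step 1: N_G=1, N_C=0, N_F=1, L=2
Step 2: N_G=2, N_C=0, N_F=3, L=5
Step 3: N_G=5, N_C=0, N_F=7, L=12
Step 4: N_G=12, N_C=0, N_F=17, L=29
Step 5: N_G=29, N_C=0, N_F=41, L=70

Answer: 70


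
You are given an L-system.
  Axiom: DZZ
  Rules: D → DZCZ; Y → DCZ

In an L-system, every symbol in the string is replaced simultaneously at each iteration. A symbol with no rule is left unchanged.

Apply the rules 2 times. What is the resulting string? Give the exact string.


Step 0: DZZ
Step 1: DZCZZZ
Step 2: DZCZZCZZZ

Answer: DZCZZCZZZ


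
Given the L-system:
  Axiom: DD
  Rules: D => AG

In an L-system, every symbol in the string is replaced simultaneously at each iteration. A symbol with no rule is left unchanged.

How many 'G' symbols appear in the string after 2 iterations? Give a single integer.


Answer: 2

Derivation:
Step 0: DD  (0 'G')
Step 1: AGAG  (2 'G')
Step 2: AGAG  (2 'G')


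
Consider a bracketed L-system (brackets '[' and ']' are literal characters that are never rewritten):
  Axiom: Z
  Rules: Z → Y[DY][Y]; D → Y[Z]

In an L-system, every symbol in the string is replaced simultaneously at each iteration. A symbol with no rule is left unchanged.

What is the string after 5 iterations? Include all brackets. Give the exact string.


Answer: Y[Y[Y[Y[Y[DY][Y]]Y][Y]]Y][Y]

Derivation:
Step 0: Z
Step 1: Y[DY][Y]
Step 2: Y[Y[Z]Y][Y]
Step 3: Y[Y[Y[DY][Y]]Y][Y]
Step 4: Y[Y[Y[Y[Z]Y][Y]]Y][Y]
Step 5: Y[Y[Y[Y[Y[DY][Y]]Y][Y]]Y][Y]


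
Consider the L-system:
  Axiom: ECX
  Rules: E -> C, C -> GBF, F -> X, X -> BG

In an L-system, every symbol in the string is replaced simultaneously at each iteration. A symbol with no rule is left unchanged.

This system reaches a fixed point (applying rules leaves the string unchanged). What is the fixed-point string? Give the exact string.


Answer: GBBGGBBGBG

Derivation:
Step 0: ECX
Step 1: CGBFBG
Step 2: GBFGBXBG
Step 3: GBXGBBGBG
Step 4: GBBGGBBGBG
Step 5: GBBGGBBGBG  (unchanged — fixed point at step 4)


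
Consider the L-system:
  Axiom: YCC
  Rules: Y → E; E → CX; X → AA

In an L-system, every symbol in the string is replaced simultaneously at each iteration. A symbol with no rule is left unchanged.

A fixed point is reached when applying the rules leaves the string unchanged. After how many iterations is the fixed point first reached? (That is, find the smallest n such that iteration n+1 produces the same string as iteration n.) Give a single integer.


Answer: 3

Derivation:
Step 0: YCC
Step 1: ECC
Step 2: CXCC
Step 3: CAACC
Step 4: CAACC  (unchanged — fixed point at step 3)


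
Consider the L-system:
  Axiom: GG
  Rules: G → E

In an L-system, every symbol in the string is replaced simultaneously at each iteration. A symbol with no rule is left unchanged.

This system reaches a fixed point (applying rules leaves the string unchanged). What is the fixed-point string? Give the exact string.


Answer: EE

Derivation:
Step 0: GG
Step 1: EE
Step 2: EE  (unchanged — fixed point at step 1)


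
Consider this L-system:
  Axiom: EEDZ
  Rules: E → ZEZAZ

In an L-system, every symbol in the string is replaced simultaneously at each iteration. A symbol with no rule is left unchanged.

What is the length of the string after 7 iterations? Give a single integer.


Answer: 60

Derivation:
Step 0: length = 4
Step 1: length = 12
Step 2: length = 20
Step 3: length = 28
Step 4: length = 36
Step 5: length = 44
Step 6: length = 52
Step 7: length = 60


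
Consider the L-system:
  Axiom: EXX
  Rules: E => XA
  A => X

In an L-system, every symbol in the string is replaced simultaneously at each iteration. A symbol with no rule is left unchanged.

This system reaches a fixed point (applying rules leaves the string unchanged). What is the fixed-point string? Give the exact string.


Step 0: EXX
Step 1: XAXX
Step 2: XXXX
Step 3: XXXX  (unchanged — fixed point at step 2)

Answer: XXXX


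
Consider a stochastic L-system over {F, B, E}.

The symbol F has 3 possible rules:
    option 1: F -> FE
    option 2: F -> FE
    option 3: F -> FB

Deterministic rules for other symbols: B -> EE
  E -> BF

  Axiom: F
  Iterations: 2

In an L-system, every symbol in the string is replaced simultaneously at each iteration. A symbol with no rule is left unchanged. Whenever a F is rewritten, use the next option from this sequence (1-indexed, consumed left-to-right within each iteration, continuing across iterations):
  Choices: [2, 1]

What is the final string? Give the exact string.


Step 0: F
Step 1: FE  (used choices [2])
Step 2: FEBF  (used choices [1])

Answer: FEBF


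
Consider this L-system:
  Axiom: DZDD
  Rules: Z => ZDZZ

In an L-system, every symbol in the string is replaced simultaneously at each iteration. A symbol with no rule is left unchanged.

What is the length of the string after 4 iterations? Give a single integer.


Step 0: length = 4
Step 1: length = 7
Step 2: length = 16
Step 3: length = 43
Step 4: length = 124

Answer: 124


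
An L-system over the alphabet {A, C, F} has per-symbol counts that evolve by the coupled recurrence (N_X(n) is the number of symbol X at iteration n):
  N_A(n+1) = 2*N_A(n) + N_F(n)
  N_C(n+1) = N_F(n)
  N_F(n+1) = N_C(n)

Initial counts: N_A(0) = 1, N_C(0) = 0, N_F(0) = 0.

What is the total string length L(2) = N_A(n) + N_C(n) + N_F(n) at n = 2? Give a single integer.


Step 0: N_A=1, N_C=0, N_F=0, L=1
Step 1: N_A=2, N_C=0, N_F=0, L=2
Step 2: N_A=4, N_C=0, N_F=0, L=4

Answer: 4


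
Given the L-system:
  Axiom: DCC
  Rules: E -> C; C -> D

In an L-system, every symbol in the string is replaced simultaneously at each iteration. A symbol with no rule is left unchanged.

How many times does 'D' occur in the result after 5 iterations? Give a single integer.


Answer: 3

Derivation:
Step 0: DCC  (1 'D')
Step 1: DDD  (3 'D')
Step 2: DDD  (3 'D')
Step 3: DDD  (3 'D')
Step 4: DDD  (3 'D')
Step 5: DDD  (3 'D')


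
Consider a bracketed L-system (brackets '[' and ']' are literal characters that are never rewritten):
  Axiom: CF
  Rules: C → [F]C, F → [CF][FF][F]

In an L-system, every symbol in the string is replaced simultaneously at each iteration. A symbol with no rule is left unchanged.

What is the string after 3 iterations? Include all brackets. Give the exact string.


Answer: [[[F]C[CF][FF][F]][[CF][FF][F][CF][FF][F]][[CF][FF][F]]][[CF][FF][F]][F]C[[[CF][FF][F]][F]C[[F]C[CF][FF][F]][[CF][FF][F][CF][FF][F]][[CF][FF][F]]][[[F]C[CF][FF][F]][[CF][FF][F][CF][FF][F]][[CF][FF][F]][[F]C[CF][FF][F]][[CF][FF][F][CF][FF][F]][[CF][FF][F]]][[[F]C[CF][FF][F]][[CF][FF][F][CF][FF][F]][[CF][FF][F]]]

Derivation:
Step 0: CF
Step 1: [F]C[CF][FF][F]
Step 2: [[CF][FF][F]][F]C[[F]C[CF][FF][F]][[CF][FF][F][CF][FF][F]][[CF][FF][F]]
Step 3: [[[F]C[CF][FF][F]][[CF][FF][F][CF][FF][F]][[CF][FF][F]]][[CF][FF][F]][F]C[[[CF][FF][F]][F]C[[F]C[CF][FF][F]][[CF][FF][F][CF][FF][F]][[CF][FF][F]]][[[F]C[CF][FF][F]][[CF][FF][F][CF][FF][F]][[CF][FF][F]][[F]C[CF][FF][F]][[CF][FF][F][CF][FF][F]][[CF][FF][F]]][[[F]C[CF][FF][F]][[CF][FF][F][CF][FF][F]][[CF][FF][F]]]


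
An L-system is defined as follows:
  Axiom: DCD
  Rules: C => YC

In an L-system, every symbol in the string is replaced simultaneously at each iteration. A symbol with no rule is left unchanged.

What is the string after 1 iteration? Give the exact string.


Answer: DYCD

Derivation:
Step 0: DCD
Step 1: DYCD


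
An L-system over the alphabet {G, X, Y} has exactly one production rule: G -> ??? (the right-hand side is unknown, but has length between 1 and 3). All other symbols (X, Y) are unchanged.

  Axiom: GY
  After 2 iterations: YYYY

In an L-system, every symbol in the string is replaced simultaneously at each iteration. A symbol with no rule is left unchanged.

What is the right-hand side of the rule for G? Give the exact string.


Answer: YYY

Derivation:
Trying G -> YYY:
  Step 0: GY
  Step 1: YYYY
  Step 2: YYYY
Matches the given result.


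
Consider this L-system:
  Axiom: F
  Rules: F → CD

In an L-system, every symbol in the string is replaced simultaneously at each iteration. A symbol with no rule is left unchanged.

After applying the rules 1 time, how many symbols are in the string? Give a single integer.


Step 0: length = 1
Step 1: length = 2

Answer: 2


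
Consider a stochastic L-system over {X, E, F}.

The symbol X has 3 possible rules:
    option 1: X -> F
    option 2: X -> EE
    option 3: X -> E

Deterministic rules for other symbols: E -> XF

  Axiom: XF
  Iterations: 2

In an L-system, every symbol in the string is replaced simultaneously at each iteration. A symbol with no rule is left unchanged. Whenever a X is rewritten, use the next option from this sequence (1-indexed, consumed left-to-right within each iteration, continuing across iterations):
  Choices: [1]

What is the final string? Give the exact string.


Step 0: XF
Step 1: FF  (used choices [1])
Step 2: FF  (used choices [])

Answer: FF


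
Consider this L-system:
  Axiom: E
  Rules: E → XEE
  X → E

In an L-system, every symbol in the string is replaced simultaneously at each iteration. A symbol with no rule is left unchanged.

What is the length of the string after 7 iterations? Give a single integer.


Answer: 577

Derivation:
Step 0: length = 1
Step 1: length = 3
Step 2: length = 7
Step 3: length = 17
Step 4: length = 41
Step 5: length = 99
Step 6: length = 239
Step 7: length = 577


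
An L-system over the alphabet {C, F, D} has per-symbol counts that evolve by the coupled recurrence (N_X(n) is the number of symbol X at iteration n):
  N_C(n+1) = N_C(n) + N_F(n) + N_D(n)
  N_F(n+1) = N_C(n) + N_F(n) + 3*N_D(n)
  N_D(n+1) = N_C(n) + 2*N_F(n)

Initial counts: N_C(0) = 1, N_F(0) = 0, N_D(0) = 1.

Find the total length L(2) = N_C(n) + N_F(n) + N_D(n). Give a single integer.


Step 0: N_C=1, N_F=0, N_D=1, L=2
Step 1: N_C=2, N_F=4, N_D=1, L=7
Step 2: N_C=7, N_F=9, N_D=10, L=26

Answer: 26


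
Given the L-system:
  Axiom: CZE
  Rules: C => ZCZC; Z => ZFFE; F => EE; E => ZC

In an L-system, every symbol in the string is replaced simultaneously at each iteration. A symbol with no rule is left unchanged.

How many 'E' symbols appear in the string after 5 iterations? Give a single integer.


Step 0: length=3, 'E' count=1
Step 1: length=10, 'E' count=1
Step 2: length=34, 'E' count=8
Step 3: length=104, 'E' count=27
Step 4: length=318, 'E' count=77
Step 5: length=986, 'E' count=236
Final string: ZFFEEEEEZCZCZCZCZCZFFEZCZCZFFEZCZCZFFEZCZCZFFEZCZCZFFEZCZCZFFEEEEEZCZFFEZCZCZFFEZCZCZFFEEEEEZCZCZCZCZCZFFEZCZCZFFEEEEEZCZFFEZCZCZFFEZCZCZFFEEEEEZCZFFEZCZCZFFEZCZCZFFEEEEEZCZCZCZCZCZFFEZCZCZFFEEEEEZCZFFEZCZCZFFEZCZCZFFEEEEEZCZFFEZCZCZFFEZCZCZFFEEEEEZCZCZCZCZCZFFEZCZCZFFEZCZCZFFEZCZCZFFEZCZCZFFEZCZCZFFEEEEEZCZFFEZCZCZFFEZCZCZFFEEEEEZCZCZCZCZCZFFEZCZCZFFEEEEEZCZFFEZCZCZFFEZCZCZFFEEEEEZCZFFEZCZCZFFEZCZCZFFEEEEEZCZCZCZCZCZFFEZCZCZFFEEEEEZCZFFEZCZCZFFEZCZCZFFEEEEEZCZFFEZCZCZFFEZCZCZFFEEEEEZCZCZCZCZCZFFEZCZCZFFEZCZCZFFEZCZCZFFEZCZCZFFEZCZCZFFEEEEEZCZFFEZCZCZFFEZCZCZFFEEEEEZCZFFEZCZCZFFEZCZCZFFEEEEEZCZFFEZCZCZFFEZCZCZFFEEEEEZCZFFEZCZCZFFEZCZCZFFEEEEEZCZFFEZCZCZFFEZCZCZFFEEEEEZCZCZCZCZCZFFEZCZCZFFEEEEEZCZFFEZCZCZFFEZCZCZFFEEEEEZCZFFEZCZCZFFEZCZCZFFEEEEEZCZCZCZCZCZFFEZCZCZFFEZCZCZFFEZCZCZFFEZCZCZFFEZCZCZFFEEEEEZCZFFEZCZCZFFEZCZCZFFEEEEEZCZCZCZCZCZFFEZCZCZFFEEEEEZCZFFEZCZCZFFEZCZCZFFEEEEEZCZFFEZCZCZFFEZCZCZFFEEEEEZCZCZCZCZCZFFEZCZCZFFEEEEEZCZFFEZCZCZFFEZCZCZFFEEEEEZCZFFEZCZCZFFEZCZC

Answer: 236


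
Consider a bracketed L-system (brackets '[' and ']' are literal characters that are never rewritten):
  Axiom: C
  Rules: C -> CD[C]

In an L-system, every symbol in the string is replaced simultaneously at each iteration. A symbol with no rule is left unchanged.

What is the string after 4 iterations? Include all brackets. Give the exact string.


Step 0: C
Step 1: CD[C]
Step 2: CD[C]D[CD[C]]
Step 3: CD[C]D[CD[C]]D[CD[C]D[CD[C]]]
Step 4: CD[C]D[CD[C]]D[CD[C]D[CD[C]]]D[CD[C]D[CD[C]]D[CD[C]D[CD[C]]]]

Answer: CD[C]D[CD[C]]D[CD[C]D[CD[C]]]D[CD[C]D[CD[C]]D[CD[C]D[CD[C]]]]


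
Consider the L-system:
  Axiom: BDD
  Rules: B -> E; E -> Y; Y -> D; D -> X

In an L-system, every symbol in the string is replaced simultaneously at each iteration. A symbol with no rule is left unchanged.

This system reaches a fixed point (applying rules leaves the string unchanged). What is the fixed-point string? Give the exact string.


Answer: XXX

Derivation:
Step 0: BDD
Step 1: EXX
Step 2: YXX
Step 3: DXX
Step 4: XXX
Step 5: XXX  (unchanged — fixed point at step 4)


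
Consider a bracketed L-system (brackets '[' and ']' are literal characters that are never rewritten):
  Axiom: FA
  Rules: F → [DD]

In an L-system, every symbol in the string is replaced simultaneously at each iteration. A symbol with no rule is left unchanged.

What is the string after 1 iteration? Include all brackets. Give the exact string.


Step 0: FA
Step 1: [DD]A

Answer: [DD]A


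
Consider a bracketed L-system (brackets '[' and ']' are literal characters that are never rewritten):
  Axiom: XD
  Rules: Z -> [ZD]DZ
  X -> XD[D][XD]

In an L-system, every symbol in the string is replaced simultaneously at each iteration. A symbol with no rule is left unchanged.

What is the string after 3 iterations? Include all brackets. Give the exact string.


Answer: XD[D][XD]D[D][XD[D][XD]D]D[D][XD[D][XD]D[D][XD[D][XD]D]D]D

Derivation:
Step 0: XD
Step 1: XD[D][XD]D
Step 2: XD[D][XD]D[D][XD[D][XD]D]D
Step 3: XD[D][XD]D[D][XD[D][XD]D]D[D][XD[D][XD]D[D][XD[D][XD]D]D]D


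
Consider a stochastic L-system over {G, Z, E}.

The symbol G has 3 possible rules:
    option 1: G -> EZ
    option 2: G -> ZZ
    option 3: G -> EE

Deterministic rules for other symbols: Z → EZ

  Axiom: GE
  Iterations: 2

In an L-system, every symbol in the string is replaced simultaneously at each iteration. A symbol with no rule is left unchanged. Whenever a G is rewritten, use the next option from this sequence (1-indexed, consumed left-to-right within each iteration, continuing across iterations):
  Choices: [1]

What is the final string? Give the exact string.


Step 0: GE
Step 1: EZE  (used choices [1])
Step 2: EEZE  (used choices [])

Answer: EEZE


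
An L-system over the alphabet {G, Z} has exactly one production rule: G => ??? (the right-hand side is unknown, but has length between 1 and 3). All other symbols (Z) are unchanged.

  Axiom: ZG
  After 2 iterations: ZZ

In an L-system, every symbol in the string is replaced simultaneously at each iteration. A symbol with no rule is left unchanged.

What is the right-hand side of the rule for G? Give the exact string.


Trying G => Z:
  Step 0: ZG
  Step 1: ZZ
  Step 2: ZZ
Matches the given result.

Answer: Z


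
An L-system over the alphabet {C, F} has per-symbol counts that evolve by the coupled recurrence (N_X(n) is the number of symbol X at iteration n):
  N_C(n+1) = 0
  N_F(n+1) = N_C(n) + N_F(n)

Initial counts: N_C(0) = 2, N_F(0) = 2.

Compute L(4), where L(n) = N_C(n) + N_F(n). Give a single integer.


Step 0: N_C=2, N_F=2, L=4
Step 1: N_C=0, N_F=4, L=4
Step 2: N_C=0, N_F=4, L=4
Step 3: N_C=0, N_F=4, L=4
Step 4: N_C=0, N_F=4, L=4

Answer: 4


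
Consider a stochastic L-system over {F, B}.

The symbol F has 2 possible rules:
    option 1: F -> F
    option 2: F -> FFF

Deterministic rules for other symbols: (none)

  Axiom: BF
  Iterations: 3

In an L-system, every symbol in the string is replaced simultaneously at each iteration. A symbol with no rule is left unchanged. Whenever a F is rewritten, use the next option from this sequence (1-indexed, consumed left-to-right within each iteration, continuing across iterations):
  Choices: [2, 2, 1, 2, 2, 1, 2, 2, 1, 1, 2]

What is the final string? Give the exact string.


Step 0: BF
Step 1: BFFF  (used choices [2])
Step 2: BFFFFFFF  (used choices [2, 1, 2])
Step 3: BFFFFFFFFFFFFFFF  (used choices [2, 1, 2, 2, 1, 1, 2])

Answer: BFFFFFFFFFFFFFFF


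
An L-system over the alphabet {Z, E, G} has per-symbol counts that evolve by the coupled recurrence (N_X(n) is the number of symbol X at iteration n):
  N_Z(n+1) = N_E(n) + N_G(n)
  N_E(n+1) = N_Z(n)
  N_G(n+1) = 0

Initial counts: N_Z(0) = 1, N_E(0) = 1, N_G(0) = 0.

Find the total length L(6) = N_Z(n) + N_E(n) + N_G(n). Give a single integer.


Step 0: N_Z=1, N_E=1, N_G=0, L=2
Step 1: N_Z=1, N_E=1, N_G=0, L=2
Step 2: N_Z=1, N_E=1, N_G=0, L=2
Step 3: N_Z=1, N_E=1, N_G=0, L=2
Step 4: N_Z=1, N_E=1, N_G=0, L=2
Step 5: N_Z=1, N_E=1, N_G=0, L=2
Step 6: N_Z=1, N_E=1, N_G=0, L=2

Answer: 2
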